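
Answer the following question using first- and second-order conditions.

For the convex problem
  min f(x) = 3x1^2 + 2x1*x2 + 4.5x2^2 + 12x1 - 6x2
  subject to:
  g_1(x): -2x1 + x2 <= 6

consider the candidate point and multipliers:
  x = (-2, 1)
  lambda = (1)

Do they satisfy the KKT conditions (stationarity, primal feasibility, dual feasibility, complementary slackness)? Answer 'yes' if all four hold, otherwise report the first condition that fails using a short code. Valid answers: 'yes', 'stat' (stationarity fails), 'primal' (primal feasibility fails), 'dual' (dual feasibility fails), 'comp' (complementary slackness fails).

Gradient of f: grad f(x) = Q x + c = (2, -1)
Constraint values g_i(x) = a_i^T x - b_i:
  g_1((-2, 1)) = -1
Stationarity residual: grad f(x) + sum_i lambda_i a_i = (0, 0)
  -> stationarity OK
Primal feasibility (all g_i <= 0): OK
Dual feasibility (all lambda_i >= 0): OK
Complementary slackness (lambda_i * g_i(x) = 0 for all i): FAILS

Verdict: the first failing condition is complementary_slackness -> comp.

comp


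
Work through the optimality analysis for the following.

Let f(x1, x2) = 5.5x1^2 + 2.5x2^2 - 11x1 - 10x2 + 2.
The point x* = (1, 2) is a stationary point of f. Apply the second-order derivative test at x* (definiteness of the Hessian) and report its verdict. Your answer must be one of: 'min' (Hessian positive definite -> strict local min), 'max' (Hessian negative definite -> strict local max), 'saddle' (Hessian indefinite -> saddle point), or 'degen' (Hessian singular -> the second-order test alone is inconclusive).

Compute the Hessian H = grad^2 f:
  H = [[11, 0], [0, 5]]
Verify stationarity: grad f(x*) = H x* + g = (0, 0).
Eigenvalues of H: 5, 11.
Both eigenvalues > 0, so H is positive definite -> x* is a strict local min.

min


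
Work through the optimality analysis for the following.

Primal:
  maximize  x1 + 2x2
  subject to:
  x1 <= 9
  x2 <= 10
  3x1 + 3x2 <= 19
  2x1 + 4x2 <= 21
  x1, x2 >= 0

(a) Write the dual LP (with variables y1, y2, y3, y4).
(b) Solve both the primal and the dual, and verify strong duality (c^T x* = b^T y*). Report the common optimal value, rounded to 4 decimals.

The standard primal-dual pair for 'max c^T x s.t. A x <= b, x >= 0' is:
  Dual:  min b^T y  s.t.  A^T y >= c,  y >= 0.

So the dual LP is:
  minimize  9y1 + 10y2 + 19y3 + 21y4
  subject to:
    y1 + 3y3 + 2y4 >= 1
    y2 + 3y3 + 4y4 >= 2
    y1, y2, y3, y4 >= 0

Solving the primal: x* = (2.1667, 4.1667).
  primal value c^T x* = 10.5.
Solving the dual: y* = (0, 0, 0, 0.5).
  dual value b^T y* = 10.5.
Strong duality: c^T x* = b^T y*. Confirmed.

10.5


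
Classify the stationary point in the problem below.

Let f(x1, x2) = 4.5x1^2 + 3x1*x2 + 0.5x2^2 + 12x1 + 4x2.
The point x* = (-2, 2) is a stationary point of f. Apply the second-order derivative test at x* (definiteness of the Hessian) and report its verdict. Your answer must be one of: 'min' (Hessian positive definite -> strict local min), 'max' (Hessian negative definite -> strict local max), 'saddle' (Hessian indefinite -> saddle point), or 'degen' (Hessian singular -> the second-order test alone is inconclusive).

Compute the Hessian H = grad^2 f:
  H = [[9, 3], [3, 1]]
Verify stationarity: grad f(x*) = H x* + g = (0, 0).
Eigenvalues of H: 0, 10.
H has a zero eigenvalue (singular; positive semidefinite but not definite), so H is neither positive definite, negative definite, nor indefinite. The second-order test alone is inconclusive -> degen.
(Indeed, f is constant along the null direction of H through x*, so x* is not a strict local extremum.)

degen


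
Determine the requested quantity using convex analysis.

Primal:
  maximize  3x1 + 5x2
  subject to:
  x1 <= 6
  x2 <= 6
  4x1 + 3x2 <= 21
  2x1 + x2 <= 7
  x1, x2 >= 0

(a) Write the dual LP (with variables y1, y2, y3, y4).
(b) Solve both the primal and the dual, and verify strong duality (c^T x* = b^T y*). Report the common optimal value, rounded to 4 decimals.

The standard primal-dual pair for 'max c^T x s.t. A x <= b, x >= 0' is:
  Dual:  min b^T y  s.t.  A^T y >= c,  y >= 0.

So the dual LP is:
  minimize  6y1 + 6y2 + 21y3 + 7y4
  subject to:
    y1 + 4y3 + 2y4 >= 3
    y2 + 3y3 + y4 >= 5
    y1, y2, y3, y4 >= 0

Solving the primal: x* = (0.5, 6).
  primal value c^T x* = 31.5.
Solving the dual: y* = (0, 3.5, 0, 1.5).
  dual value b^T y* = 31.5.
Strong duality: c^T x* = b^T y*. Confirmed.

31.5


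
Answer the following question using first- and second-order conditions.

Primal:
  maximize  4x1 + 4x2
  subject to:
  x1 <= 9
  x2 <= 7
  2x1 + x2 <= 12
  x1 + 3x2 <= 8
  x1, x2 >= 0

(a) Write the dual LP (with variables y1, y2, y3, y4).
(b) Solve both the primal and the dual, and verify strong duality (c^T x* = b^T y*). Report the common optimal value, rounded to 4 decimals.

The standard primal-dual pair for 'max c^T x s.t. A x <= b, x >= 0' is:
  Dual:  min b^T y  s.t.  A^T y >= c,  y >= 0.

So the dual LP is:
  minimize  9y1 + 7y2 + 12y3 + 8y4
  subject to:
    y1 + 2y3 + y4 >= 4
    y2 + y3 + 3y4 >= 4
    y1, y2, y3, y4 >= 0

Solving the primal: x* = (5.6, 0.8).
  primal value c^T x* = 25.6.
Solving the dual: y* = (0, 0, 1.6, 0.8).
  dual value b^T y* = 25.6.
Strong duality: c^T x* = b^T y*. Confirmed.

25.6


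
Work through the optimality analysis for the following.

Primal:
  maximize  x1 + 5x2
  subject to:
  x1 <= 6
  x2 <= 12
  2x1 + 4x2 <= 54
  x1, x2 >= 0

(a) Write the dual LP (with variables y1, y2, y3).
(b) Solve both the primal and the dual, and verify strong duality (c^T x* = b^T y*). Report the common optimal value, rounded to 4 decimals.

The standard primal-dual pair for 'max c^T x s.t. A x <= b, x >= 0' is:
  Dual:  min b^T y  s.t.  A^T y >= c,  y >= 0.

So the dual LP is:
  minimize  6y1 + 12y2 + 54y3
  subject to:
    y1 + 2y3 >= 1
    y2 + 4y3 >= 5
    y1, y2, y3 >= 0

Solving the primal: x* = (3, 12).
  primal value c^T x* = 63.
Solving the dual: y* = (0, 3, 0.5).
  dual value b^T y* = 63.
Strong duality: c^T x* = b^T y*. Confirmed.

63


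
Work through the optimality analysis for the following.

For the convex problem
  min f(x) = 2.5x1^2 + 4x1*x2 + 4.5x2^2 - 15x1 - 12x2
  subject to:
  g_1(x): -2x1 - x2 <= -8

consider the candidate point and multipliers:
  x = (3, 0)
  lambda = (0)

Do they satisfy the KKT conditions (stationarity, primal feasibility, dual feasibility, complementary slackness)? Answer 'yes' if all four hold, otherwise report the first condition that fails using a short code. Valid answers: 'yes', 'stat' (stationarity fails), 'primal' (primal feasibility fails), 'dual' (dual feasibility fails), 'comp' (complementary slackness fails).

Gradient of f: grad f(x) = Q x + c = (0, 0)
Constraint values g_i(x) = a_i^T x - b_i:
  g_1((3, 0)) = 2
Stationarity residual: grad f(x) + sum_i lambda_i a_i = (0, 0)
  -> stationarity OK
Primal feasibility (all g_i <= 0): FAILS
Dual feasibility (all lambda_i >= 0): OK
Complementary slackness (lambda_i * g_i(x) = 0 for all i): OK

Verdict: the first failing condition is primal_feasibility -> primal.

primal


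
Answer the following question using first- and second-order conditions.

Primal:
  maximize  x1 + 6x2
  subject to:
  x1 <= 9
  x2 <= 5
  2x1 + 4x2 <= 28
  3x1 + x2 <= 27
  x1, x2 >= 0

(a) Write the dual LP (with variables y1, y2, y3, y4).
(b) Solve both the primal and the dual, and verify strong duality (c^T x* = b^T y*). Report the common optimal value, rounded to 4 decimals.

The standard primal-dual pair for 'max c^T x s.t. A x <= b, x >= 0' is:
  Dual:  min b^T y  s.t.  A^T y >= c,  y >= 0.

So the dual LP is:
  minimize  9y1 + 5y2 + 28y3 + 27y4
  subject to:
    y1 + 2y3 + 3y4 >= 1
    y2 + 4y3 + y4 >= 6
    y1, y2, y3, y4 >= 0

Solving the primal: x* = (4, 5).
  primal value c^T x* = 34.
Solving the dual: y* = (0, 4, 0.5, 0).
  dual value b^T y* = 34.
Strong duality: c^T x* = b^T y*. Confirmed.

34


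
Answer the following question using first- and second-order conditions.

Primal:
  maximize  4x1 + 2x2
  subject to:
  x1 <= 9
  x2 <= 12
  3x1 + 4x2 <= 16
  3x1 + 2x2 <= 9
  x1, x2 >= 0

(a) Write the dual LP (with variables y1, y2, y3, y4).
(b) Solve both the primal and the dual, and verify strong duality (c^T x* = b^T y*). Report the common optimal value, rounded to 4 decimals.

The standard primal-dual pair for 'max c^T x s.t. A x <= b, x >= 0' is:
  Dual:  min b^T y  s.t.  A^T y >= c,  y >= 0.

So the dual LP is:
  minimize  9y1 + 12y2 + 16y3 + 9y4
  subject to:
    y1 + 3y3 + 3y4 >= 4
    y2 + 4y3 + 2y4 >= 2
    y1, y2, y3, y4 >= 0

Solving the primal: x* = (3, 0).
  primal value c^T x* = 12.
Solving the dual: y* = (0, 0, 0, 1.3333).
  dual value b^T y* = 12.
Strong duality: c^T x* = b^T y*. Confirmed.

12


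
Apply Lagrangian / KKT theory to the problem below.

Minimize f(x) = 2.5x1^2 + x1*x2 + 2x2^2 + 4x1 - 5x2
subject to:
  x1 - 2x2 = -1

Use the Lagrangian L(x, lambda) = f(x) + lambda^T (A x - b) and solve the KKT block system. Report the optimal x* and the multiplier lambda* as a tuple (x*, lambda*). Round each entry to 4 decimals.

Form the Lagrangian:
  L(x, lambda) = (1/2) x^T Q x + c^T x + lambda^T (A x - b)
Stationarity (grad_x L = 0): Q x + c + A^T lambda = 0.
Primal feasibility: A x = b.

This gives the KKT block system:
  [ Q   A^T ] [ x     ]   [-c ]
  [ A    0  ] [ lambda ] = [ b ]

Solving the linear system:
  x*      = (-0.4286, 0.2857)
  lambda* = (-2.1429)
  f(x*)   = -2.6429

x* = (-0.4286, 0.2857), lambda* = (-2.1429)


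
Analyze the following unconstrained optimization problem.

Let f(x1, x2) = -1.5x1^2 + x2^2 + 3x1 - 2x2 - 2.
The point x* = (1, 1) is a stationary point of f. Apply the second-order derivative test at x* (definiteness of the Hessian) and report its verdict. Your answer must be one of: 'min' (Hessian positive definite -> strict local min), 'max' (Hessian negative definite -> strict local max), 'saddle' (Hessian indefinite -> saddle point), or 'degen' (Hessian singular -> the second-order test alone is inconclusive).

Compute the Hessian H = grad^2 f:
  H = [[-3, 0], [0, 2]]
Verify stationarity: grad f(x*) = H x* + g = (0, 0).
Eigenvalues of H: -3, 2.
Eigenvalues have mixed signs, so H is indefinite -> x* is a saddle point.

saddle


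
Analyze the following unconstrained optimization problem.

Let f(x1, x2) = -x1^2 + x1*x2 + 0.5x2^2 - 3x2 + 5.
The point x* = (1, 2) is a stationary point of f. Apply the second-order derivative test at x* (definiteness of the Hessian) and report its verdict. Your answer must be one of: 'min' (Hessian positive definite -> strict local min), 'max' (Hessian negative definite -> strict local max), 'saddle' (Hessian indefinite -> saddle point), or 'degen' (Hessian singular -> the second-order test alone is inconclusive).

Compute the Hessian H = grad^2 f:
  H = [[-2, 1], [1, 1]]
Verify stationarity: grad f(x*) = H x* + g = (0, 0).
Eigenvalues of H: -2.3028, 1.3028.
Eigenvalues have mixed signs, so H is indefinite -> x* is a saddle point.

saddle


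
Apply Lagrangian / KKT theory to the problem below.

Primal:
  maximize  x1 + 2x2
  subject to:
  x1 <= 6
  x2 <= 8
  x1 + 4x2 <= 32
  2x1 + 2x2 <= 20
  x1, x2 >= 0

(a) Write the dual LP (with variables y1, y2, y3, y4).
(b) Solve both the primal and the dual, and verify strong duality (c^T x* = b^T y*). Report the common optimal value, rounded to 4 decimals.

The standard primal-dual pair for 'max c^T x s.t. A x <= b, x >= 0' is:
  Dual:  min b^T y  s.t.  A^T y >= c,  y >= 0.

So the dual LP is:
  minimize  6y1 + 8y2 + 32y3 + 20y4
  subject to:
    y1 + y3 + 2y4 >= 1
    y2 + 4y3 + 2y4 >= 2
    y1, y2, y3, y4 >= 0

Solving the primal: x* = (2.6667, 7.3333).
  primal value c^T x* = 17.3333.
Solving the dual: y* = (0, 0, 0.3333, 0.3333).
  dual value b^T y* = 17.3333.
Strong duality: c^T x* = b^T y*. Confirmed.

17.3333


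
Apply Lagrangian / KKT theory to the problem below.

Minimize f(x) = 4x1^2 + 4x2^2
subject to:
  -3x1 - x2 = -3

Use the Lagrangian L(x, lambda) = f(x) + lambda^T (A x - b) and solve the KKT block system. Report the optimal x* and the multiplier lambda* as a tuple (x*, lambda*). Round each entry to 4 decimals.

Form the Lagrangian:
  L(x, lambda) = (1/2) x^T Q x + c^T x + lambda^T (A x - b)
Stationarity (grad_x L = 0): Q x + c + A^T lambda = 0.
Primal feasibility: A x = b.

This gives the KKT block system:
  [ Q   A^T ] [ x     ]   [-c ]
  [ A    0  ] [ lambda ] = [ b ]

Solving the linear system:
  x*      = (0.9, 0.3)
  lambda* = (2.4)
  f(x*)   = 3.6

x* = (0.9, 0.3), lambda* = (2.4)


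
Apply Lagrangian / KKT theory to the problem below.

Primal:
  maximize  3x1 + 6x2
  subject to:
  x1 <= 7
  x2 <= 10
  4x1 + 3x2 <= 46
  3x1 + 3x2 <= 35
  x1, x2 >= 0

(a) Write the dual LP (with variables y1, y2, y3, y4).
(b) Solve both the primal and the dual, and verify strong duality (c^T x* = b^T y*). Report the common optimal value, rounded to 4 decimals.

The standard primal-dual pair for 'max c^T x s.t. A x <= b, x >= 0' is:
  Dual:  min b^T y  s.t.  A^T y >= c,  y >= 0.

So the dual LP is:
  minimize  7y1 + 10y2 + 46y3 + 35y4
  subject to:
    y1 + 4y3 + 3y4 >= 3
    y2 + 3y3 + 3y4 >= 6
    y1, y2, y3, y4 >= 0

Solving the primal: x* = (1.6667, 10).
  primal value c^T x* = 65.
Solving the dual: y* = (0, 3, 0, 1).
  dual value b^T y* = 65.
Strong duality: c^T x* = b^T y*. Confirmed.

65


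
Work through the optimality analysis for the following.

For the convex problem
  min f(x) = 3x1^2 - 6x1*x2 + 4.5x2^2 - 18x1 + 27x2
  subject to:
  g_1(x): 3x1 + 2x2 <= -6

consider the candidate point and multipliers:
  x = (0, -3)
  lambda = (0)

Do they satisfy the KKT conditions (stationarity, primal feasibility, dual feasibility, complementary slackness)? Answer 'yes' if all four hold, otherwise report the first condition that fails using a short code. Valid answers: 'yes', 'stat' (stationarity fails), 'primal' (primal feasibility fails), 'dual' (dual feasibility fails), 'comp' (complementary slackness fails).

Gradient of f: grad f(x) = Q x + c = (0, 0)
Constraint values g_i(x) = a_i^T x - b_i:
  g_1((0, -3)) = 0
Stationarity residual: grad f(x) + sum_i lambda_i a_i = (0, 0)
  -> stationarity OK
Primal feasibility (all g_i <= 0): OK
Dual feasibility (all lambda_i >= 0): OK
Complementary slackness (lambda_i * g_i(x) = 0 for all i): OK

Verdict: yes, KKT holds.

yes


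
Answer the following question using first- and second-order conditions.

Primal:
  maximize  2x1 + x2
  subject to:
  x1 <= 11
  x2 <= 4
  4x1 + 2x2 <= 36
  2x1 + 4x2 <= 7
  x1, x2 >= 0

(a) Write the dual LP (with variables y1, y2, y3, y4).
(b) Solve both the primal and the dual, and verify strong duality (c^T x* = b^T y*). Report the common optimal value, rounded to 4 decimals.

The standard primal-dual pair for 'max c^T x s.t. A x <= b, x >= 0' is:
  Dual:  min b^T y  s.t.  A^T y >= c,  y >= 0.

So the dual LP is:
  minimize  11y1 + 4y2 + 36y3 + 7y4
  subject to:
    y1 + 4y3 + 2y4 >= 2
    y2 + 2y3 + 4y4 >= 1
    y1, y2, y3, y4 >= 0

Solving the primal: x* = (3.5, 0).
  primal value c^T x* = 7.
Solving the dual: y* = (0, 0, 0, 1).
  dual value b^T y* = 7.
Strong duality: c^T x* = b^T y*. Confirmed.

7


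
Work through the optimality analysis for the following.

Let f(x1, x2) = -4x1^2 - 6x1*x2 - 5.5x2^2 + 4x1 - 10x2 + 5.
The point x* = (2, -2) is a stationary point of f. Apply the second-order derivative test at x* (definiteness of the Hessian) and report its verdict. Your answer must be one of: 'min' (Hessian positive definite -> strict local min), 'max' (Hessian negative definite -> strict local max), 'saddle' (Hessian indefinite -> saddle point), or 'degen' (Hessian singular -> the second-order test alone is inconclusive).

Compute the Hessian H = grad^2 f:
  H = [[-8, -6], [-6, -11]]
Verify stationarity: grad f(x*) = H x* + g = (0, 0).
Eigenvalues of H: -15.6847, -3.3153.
Both eigenvalues < 0, so H is negative definite -> x* is a strict local max.

max


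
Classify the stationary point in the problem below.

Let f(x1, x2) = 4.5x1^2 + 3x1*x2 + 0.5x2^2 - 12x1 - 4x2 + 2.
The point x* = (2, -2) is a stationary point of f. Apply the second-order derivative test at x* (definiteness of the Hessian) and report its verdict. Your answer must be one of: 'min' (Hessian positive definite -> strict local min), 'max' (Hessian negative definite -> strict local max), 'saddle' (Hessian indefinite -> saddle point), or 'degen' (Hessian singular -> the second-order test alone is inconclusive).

Compute the Hessian H = grad^2 f:
  H = [[9, 3], [3, 1]]
Verify stationarity: grad f(x*) = H x* + g = (0, 0).
Eigenvalues of H: 0, 10.
H has a zero eigenvalue (singular; positive semidefinite but not definite), so H is neither positive definite, negative definite, nor indefinite. The second-order test alone is inconclusive -> degen.
(Indeed, f is constant along the null direction of H through x*, so x* is not a strict local extremum.)

degen


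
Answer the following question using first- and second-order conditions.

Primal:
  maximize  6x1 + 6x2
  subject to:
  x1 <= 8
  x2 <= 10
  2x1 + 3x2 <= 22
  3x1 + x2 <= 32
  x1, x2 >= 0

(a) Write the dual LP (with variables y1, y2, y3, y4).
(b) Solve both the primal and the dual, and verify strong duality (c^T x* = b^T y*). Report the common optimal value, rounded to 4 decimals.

The standard primal-dual pair for 'max c^T x s.t. A x <= b, x >= 0' is:
  Dual:  min b^T y  s.t.  A^T y >= c,  y >= 0.

So the dual LP is:
  minimize  8y1 + 10y2 + 22y3 + 32y4
  subject to:
    y1 + 2y3 + 3y4 >= 6
    y2 + 3y3 + y4 >= 6
    y1, y2, y3, y4 >= 0

Solving the primal: x* = (8, 2).
  primal value c^T x* = 60.
Solving the dual: y* = (2, 0, 2, 0).
  dual value b^T y* = 60.
Strong duality: c^T x* = b^T y*. Confirmed.

60


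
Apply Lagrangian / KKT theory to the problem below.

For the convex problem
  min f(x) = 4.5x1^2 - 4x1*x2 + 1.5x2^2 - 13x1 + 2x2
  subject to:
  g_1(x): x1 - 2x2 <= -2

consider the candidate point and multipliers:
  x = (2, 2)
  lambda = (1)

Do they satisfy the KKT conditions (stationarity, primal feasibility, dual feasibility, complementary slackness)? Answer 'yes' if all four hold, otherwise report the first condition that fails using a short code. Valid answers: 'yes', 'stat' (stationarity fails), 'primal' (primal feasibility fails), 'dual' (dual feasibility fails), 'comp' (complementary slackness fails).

Gradient of f: grad f(x) = Q x + c = (-3, 0)
Constraint values g_i(x) = a_i^T x - b_i:
  g_1((2, 2)) = 0
Stationarity residual: grad f(x) + sum_i lambda_i a_i = (-2, -2)
  -> stationarity FAILS
Primal feasibility (all g_i <= 0): OK
Dual feasibility (all lambda_i >= 0): OK
Complementary slackness (lambda_i * g_i(x) = 0 for all i): OK

Verdict: the first failing condition is stationarity -> stat.

stat


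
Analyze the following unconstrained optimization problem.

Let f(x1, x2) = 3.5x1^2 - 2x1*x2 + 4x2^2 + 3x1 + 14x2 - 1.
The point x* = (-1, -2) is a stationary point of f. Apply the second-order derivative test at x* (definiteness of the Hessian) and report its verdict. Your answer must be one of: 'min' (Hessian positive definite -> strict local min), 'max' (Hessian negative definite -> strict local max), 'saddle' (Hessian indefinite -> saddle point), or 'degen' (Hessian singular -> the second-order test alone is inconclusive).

Compute the Hessian H = grad^2 f:
  H = [[7, -2], [-2, 8]]
Verify stationarity: grad f(x*) = H x* + g = (0, 0).
Eigenvalues of H: 5.4384, 9.5616.
Both eigenvalues > 0, so H is positive definite -> x* is a strict local min.

min


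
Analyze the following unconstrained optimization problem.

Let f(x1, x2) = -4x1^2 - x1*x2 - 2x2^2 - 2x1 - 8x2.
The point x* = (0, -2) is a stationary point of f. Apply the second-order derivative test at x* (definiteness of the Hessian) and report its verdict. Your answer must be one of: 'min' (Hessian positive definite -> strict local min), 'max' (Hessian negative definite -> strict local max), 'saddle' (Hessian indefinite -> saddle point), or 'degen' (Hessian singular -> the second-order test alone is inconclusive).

Compute the Hessian H = grad^2 f:
  H = [[-8, -1], [-1, -4]]
Verify stationarity: grad f(x*) = H x* + g = (0, 0).
Eigenvalues of H: -8.2361, -3.7639.
Both eigenvalues < 0, so H is negative definite -> x* is a strict local max.

max


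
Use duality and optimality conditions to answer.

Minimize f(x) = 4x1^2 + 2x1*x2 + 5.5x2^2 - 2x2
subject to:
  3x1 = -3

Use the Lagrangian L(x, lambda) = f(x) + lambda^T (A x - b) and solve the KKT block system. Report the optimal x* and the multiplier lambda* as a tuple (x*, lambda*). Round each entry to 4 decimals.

Form the Lagrangian:
  L(x, lambda) = (1/2) x^T Q x + c^T x + lambda^T (A x - b)
Stationarity (grad_x L = 0): Q x + c + A^T lambda = 0.
Primal feasibility: A x = b.

This gives the KKT block system:
  [ Q   A^T ] [ x     ]   [-c ]
  [ A    0  ] [ lambda ] = [ b ]

Solving the linear system:
  x*      = (-1, 0.3636)
  lambda* = (2.4242)
  f(x*)   = 3.2727

x* = (-1, 0.3636), lambda* = (2.4242)


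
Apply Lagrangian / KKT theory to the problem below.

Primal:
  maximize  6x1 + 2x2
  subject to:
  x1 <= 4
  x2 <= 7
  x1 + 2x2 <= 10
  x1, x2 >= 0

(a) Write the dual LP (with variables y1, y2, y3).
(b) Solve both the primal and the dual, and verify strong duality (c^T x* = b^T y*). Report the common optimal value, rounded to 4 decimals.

The standard primal-dual pair for 'max c^T x s.t. A x <= b, x >= 0' is:
  Dual:  min b^T y  s.t.  A^T y >= c,  y >= 0.

So the dual LP is:
  minimize  4y1 + 7y2 + 10y3
  subject to:
    y1 + y3 >= 6
    y2 + 2y3 >= 2
    y1, y2, y3 >= 0

Solving the primal: x* = (4, 3).
  primal value c^T x* = 30.
Solving the dual: y* = (5, 0, 1).
  dual value b^T y* = 30.
Strong duality: c^T x* = b^T y*. Confirmed.

30


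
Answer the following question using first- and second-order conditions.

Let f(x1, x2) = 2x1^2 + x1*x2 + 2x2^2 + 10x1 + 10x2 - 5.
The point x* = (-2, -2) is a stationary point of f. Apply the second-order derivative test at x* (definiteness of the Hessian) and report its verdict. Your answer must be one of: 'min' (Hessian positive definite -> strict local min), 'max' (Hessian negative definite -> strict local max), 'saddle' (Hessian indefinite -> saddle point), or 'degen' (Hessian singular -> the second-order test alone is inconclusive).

Compute the Hessian H = grad^2 f:
  H = [[4, 1], [1, 4]]
Verify stationarity: grad f(x*) = H x* + g = (0, 0).
Eigenvalues of H: 3, 5.
Both eigenvalues > 0, so H is positive definite -> x* is a strict local min.

min


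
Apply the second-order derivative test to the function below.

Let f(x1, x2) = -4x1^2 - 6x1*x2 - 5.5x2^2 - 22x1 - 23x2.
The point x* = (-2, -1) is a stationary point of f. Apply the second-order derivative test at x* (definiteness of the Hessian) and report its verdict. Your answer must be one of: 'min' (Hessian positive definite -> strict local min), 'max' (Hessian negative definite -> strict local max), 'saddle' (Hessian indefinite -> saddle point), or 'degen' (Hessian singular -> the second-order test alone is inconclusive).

Compute the Hessian H = grad^2 f:
  H = [[-8, -6], [-6, -11]]
Verify stationarity: grad f(x*) = H x* + g = (0, 0).
Eigenvalues of H: -15.6847, -3.3153.
Both eigenvalues < 0, so H is negative definite -> x* is a strict local max.

max


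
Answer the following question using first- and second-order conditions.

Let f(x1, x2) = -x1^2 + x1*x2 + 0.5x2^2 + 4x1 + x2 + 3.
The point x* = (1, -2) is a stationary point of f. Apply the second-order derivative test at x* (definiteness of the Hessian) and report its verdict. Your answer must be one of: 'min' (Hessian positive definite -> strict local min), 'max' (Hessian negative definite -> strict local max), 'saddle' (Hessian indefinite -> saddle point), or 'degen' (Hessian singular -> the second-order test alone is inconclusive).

Compute the Hessian H = grad^2 f:
  H = [[-2, 1], [1, 1]]
Verify stationarity: grad f(x*) = H x* + g = (0, 0).
Eigenvalues of H: -2.3028, 1.3028.
Eigenvalues have mixed signs, so H is indefinite -> x* is a saddle point.

saddle


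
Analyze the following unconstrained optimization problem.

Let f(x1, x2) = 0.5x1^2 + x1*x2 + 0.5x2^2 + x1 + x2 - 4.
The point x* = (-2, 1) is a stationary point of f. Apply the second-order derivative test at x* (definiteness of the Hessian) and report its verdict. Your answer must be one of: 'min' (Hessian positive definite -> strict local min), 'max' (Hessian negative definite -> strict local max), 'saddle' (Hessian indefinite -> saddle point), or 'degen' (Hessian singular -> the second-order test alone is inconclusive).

Compute the Hessian H = grad^2 f:
  H = [[1, 1], [1, 1]]
Verify stationarity: grad f(x*) = H x* + g = (0, 0).
Eigenvalues of H: 0, 2.
H has a zero eigenvalue (singular; positive semidefinite but not definite), so H is neither positive definite, negative definite, nor indefinite. The second-order test alone is inconclusive -> degen.
(Indeed, f is constant along the null direction of H through x*, so x* is not a strict local extremum.)

degen


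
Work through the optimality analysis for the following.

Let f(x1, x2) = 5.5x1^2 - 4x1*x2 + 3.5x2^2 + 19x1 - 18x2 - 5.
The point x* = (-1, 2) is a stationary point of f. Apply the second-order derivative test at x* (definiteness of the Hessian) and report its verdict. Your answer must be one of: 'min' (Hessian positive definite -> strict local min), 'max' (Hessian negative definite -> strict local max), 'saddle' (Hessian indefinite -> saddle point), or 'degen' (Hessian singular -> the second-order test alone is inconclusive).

Compute the Hessian H = grad^2 f:
  H = [[11, -4], [-4, 7]]
Verify stationarity: grad f(x*) = H x* + g = (0, 0).
Eigenvalues of H: 4.5279, 13.4721.
Both eigenvalues > 0, so H is positive definite -> x* is a strict local min.

min


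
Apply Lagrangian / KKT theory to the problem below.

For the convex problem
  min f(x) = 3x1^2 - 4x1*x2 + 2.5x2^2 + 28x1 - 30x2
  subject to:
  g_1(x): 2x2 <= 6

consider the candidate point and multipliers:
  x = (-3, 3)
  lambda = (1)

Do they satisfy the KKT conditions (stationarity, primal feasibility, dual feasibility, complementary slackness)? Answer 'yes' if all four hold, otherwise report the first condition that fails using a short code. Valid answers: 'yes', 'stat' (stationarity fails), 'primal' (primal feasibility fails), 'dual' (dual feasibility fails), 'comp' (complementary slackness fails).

Gradient of f: grad f(x) = Q x + c = (-2, -3)
Constraint values g_i(x) = a_i^T x - b_i:
  g_1((-3, 3)) = 0
Stationarity residual: grad f(x) + sum_i lambda_i a_i = (-2, -1)
  -> stationarity FAILS
Primal feasibility (all g_i <= 0): OK
Dual feasibility (all lambda_i >= 0): OK
Complementary slackness (lambda_i * g_i(x) = 0 for all i): OK

Verdict: the first failing condition is stationarity -> stat.

stat


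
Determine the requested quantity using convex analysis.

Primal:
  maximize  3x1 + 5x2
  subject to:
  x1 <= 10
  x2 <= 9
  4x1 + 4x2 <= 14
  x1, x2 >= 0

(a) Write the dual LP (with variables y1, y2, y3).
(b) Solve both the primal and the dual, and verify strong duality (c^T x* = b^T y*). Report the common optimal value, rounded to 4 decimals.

The standard primal-dual pair for 'max c^T x s.t. A x <= b, x >= 0' is:
  Dual:  min b^T y  s.t.  A^T y >= c,  y >= 0.

So the dual LP is:
  minimize  10y1 + 9y2 + 14y3
  subject to:
    y1 + 4y3 >= 3
    y2 + 4y3 >= 5
    y1, y2, y3 >= 0

Solving the primal: x* = (0, 3.5).
  primal value c^T x* = 17.5.
Solving the dual: y* = (0, 0, 1.25).
  dual value b^T y* = 17.5.
Strong duality: c^T x* = b^T y*. Confirmed.

17.5


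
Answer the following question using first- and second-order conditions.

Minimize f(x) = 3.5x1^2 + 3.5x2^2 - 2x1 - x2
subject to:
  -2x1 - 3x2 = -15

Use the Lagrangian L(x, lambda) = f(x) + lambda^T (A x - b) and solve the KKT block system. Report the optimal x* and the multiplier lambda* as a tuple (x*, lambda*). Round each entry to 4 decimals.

Form the Lagrangian:
  L(x, lambda) = (1/2) x^T Q x + c^T x + lambda^T (A x - b)
Stationarity (grad_x L = 0): Q x + c + A^T lambda = 0.
Primal feasibility: A x = b.

This gives the KKT block system:
  [ Q   A^T ] [ x     ]   [-c ]
  [ A    0  ] [ lambda ] = [ b ]

Solving the linear system:
  x*      = (2.4396, 3.3736)
  lambda* = (7.5385)
  f(x*)   = 52.4121

x* = (2.4396, 3.3736), lambda* = (7.5385)


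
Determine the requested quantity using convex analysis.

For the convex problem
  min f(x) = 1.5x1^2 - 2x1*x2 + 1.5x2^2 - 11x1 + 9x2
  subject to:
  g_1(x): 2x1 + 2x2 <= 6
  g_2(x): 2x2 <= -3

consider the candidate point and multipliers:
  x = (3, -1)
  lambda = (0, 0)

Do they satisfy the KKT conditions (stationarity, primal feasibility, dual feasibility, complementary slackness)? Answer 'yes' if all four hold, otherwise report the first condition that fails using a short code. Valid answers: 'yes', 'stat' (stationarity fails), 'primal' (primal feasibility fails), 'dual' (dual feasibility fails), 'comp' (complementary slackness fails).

Gradient of f: grad f(x) = Q x + c = (0, 0)
Constraint values g_i(x) = a_i^T x - b_i:
  g_1((3, -1)) = -2
  g_2((3, -1)) = 1
Stationarity residual: grad f(x) + sum_i lambda_i a_i = (0, 0)
  -> stationarity OK
Primal feasibility (all g_i <= 0): FAILS
Dual feasibility (all lambda_i >= 0): OK
Complementary slackness (lambda_i * g_i(x) = 0 for all i): OK

Verdict: the first failing condition is primal_feasibility -> primal.

primal


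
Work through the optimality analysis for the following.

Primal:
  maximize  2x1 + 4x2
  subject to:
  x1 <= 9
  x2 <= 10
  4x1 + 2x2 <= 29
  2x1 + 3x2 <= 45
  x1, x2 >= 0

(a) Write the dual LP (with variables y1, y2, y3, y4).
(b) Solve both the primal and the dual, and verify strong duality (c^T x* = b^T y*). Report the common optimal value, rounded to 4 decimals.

The standard primal-dual pair for 'max c^T x s.t. A x <= b, x >= 0' is:
  Dual:  min b^T y  s.t.  A^T y >= c,  y >= 0.

So the dual LP is:
  minimize  9y1 + 10y2 + 29y3 + 45y4
  subject to:
    y1 + 4y3 + 2y4 >= 2
    y2 + 2y3 + 3y4 >= 4
    y1, y2, y3, y4 >= 0

Solving the primal: x* = (2.25, 10).
  primal value c^T x* = 44.5.
Solving the dual: y* = (0, 3, 0.5, 0).
  dual value b^T y* = 44.5.
Strong duality: c^T x* = b^T y*. Confirmed.

44.5


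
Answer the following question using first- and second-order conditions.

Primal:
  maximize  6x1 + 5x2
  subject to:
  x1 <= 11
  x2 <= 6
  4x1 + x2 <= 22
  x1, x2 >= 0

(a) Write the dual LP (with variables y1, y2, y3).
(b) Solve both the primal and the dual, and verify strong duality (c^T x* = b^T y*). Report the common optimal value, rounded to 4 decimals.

The standard primal-dual pair for 'max c^T x s.t. A x <= b, x >= 0' is:
  Dual:  min b^T y  s.t.  A^T y >= c,  y >= 0.

So the dual LP is:
  minimize  11y1 + 6y2 + 22y3
  subject to:
    y1 + 4y3 >= 6
    y2 + y3 >= 5
    y1, y2, y3 >= 0

Solving the primal: x* = (4, 6).
  primal value c^T x* = 54.
Solving the dual: y* = (0, 3.5, 1.5).
  dual value b^T y* = 54.
Strong duality: c^T x* = b^T y*. Confirmed.

54


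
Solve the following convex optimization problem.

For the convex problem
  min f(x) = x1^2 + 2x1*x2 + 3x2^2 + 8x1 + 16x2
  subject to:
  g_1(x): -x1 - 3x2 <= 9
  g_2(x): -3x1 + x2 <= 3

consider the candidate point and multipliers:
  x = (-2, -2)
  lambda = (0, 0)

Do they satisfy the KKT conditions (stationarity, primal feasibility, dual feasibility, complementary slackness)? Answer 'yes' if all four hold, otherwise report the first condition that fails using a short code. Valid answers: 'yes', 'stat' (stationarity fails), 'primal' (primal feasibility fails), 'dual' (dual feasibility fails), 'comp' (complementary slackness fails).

Gradient of f: grad f(x) = Q x + c = (0, 0)
Constraint values g_i(x) = a_i^T x - b_i:
  g_1((-2, -2)) = -1
  g_2((-2, -2)) = 1
Stationarity residual: grad f(x) + sum_i lambda_i a_i = (0, 0)
  -> stationarity OK
Primal feasibility (all g_i <= 0): FAILS
Dual feasibility (all lambda_i >= 0): OK
Complementary slackness (lambda_i * g_i(x) = 0 for all i): OK

Verdict: the first failing condition is primal_feasibility -> primal.

primal


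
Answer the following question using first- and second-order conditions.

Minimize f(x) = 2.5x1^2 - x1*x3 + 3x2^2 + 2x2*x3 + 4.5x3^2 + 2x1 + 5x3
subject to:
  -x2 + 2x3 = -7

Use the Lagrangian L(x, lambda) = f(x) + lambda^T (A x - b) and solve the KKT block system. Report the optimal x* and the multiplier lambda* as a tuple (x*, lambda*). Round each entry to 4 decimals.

Form the Lagrangian:
  L(x, lambda) = (1/2) x^T Q x + c^T x + lambda^T (A x - b)
Stationarity (grad_x L = 0): Q x + c + A^T lambda = 0.
Primal feasibility: A x = b.

This gives the KKT block system:
  [ Q   A^T ] [ x     ]   [-c ]
  [ A    0  ] [ lambda ] = [ b ]

Solving the linear system:
  x*      = (-0.9069, 1.9314, -2.5343)
  lambda* = (6.5196)
  f(x*)   = 15.576

x* = (-0.9069, 1.9314, -2.5343), lambda* = (6.5196)


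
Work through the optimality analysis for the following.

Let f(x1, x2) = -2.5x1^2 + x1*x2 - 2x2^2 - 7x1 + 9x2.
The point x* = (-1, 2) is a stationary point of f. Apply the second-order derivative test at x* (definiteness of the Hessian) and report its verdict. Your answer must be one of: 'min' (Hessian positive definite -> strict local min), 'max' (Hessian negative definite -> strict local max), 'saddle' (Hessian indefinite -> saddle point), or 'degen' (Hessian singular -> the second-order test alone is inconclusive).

Compute the Hessian H = grad^2 f:
  H = [[-5, 1], [1, -4]]
Verify stationarity: grad f(x*) = H x* + g = (0, 0).
Eigenvalues of H: -5.618, -3.382.
Both eigenvalues < 0, so H is negative definite -> x* is a strict local max.

max


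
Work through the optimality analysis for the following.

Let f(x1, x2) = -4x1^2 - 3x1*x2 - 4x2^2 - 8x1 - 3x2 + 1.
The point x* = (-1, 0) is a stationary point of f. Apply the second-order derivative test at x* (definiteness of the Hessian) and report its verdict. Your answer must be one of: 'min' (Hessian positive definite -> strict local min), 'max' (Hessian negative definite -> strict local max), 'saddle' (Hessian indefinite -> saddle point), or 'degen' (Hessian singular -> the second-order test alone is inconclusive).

Compute the Hessian H = grad^2 f:
  H = [[-8, -3], [-3, -8]]
Verify stationarity: grad f(x*) = H x* + g = (0, 0).
Eigenvalues of H: -11, -5.
Both eigenvalues < 0, so H is negative definite -> x* is a strict local max.

max


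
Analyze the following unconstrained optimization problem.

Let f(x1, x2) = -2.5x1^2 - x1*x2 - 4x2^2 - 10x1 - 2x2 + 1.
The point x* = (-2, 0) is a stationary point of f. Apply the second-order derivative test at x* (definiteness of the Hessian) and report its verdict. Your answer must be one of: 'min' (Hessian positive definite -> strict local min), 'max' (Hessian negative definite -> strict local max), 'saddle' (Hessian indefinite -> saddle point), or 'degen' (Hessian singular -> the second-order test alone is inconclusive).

Compute the Hessian H = grad^2 f:
  H = [[-5, -1], [-1, -8]]
Verify stationarity: grad f(x*) = H x* + g = (0, 0).
Eigenvalues of H: -8.3028, -4.6972.
Both eigenvalues < 0, so H is negative definite -> x* is a strict local max.

max


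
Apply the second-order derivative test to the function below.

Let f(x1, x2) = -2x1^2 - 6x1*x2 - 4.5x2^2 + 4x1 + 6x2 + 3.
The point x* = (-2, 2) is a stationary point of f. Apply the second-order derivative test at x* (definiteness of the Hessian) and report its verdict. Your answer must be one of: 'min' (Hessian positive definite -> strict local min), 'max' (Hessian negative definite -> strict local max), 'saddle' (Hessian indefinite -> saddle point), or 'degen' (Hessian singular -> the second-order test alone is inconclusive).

Compute the Hessian H = grad^2 f:
  H = [[-4, -6], [-6, -9]]
Verify stationarity: grad f(x*) = H x* + g = (0, 0).
Eigenvalues of H: -13, 0.
H has a zero eigenvalue (singular; negative semidefinite but not definite), so H is neither positive definite, negative definite, nor indefinite. The second-order test alone is inconclusive -> degen.
(Indeed, f is constant along the null direction of H through x*, so x* is not a strict local extremum.)

degen


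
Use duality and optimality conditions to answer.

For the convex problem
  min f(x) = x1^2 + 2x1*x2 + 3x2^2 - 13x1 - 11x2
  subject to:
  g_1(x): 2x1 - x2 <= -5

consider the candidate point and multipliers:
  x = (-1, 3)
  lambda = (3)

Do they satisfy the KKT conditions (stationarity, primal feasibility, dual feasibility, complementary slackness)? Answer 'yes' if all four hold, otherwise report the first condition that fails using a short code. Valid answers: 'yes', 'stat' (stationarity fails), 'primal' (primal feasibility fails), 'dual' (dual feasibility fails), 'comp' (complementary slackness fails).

Gradient of f: grad f(x) = Q x + c = (-9, 5)
Constraint values g_i(x) = a_i^T x - b_i:
  g_1((-1, 3)) = 0
Stationarity residual: grad f(x) + sum_i lambda_i a_i = (-3, 2)
  -> stationarity FAILS
Primal feasibility (all g_i <= 0): OK
Dual feasibility (all lambda_i >= 0): OK
Complementary slackness (lambda_i * g_i(x) = 0 for all i): OK

Verdict: the first failing condition is stationarity -> stat.

stat


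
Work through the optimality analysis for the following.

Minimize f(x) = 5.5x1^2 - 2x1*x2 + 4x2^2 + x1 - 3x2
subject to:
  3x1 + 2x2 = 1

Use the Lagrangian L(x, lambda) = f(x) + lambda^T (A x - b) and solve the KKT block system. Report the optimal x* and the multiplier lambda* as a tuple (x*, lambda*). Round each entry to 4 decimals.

Form the Lagrangian:
  L(x, lambda) = (1/2) x^T Q x + c^T x + lambda^T (A x - b)
Stationarity (grad_x L = 0): Q x + c + A^T lambda = 0.
Primal feasibility: A x = b.

This gives the KKT block system:
  [ Q   A^T ] [ x     ]   [-c ]
  [ A    0  ] [ lambda ] = [ b ]

Solving the linear system:
  x*      = (0.0429, 0.4357)
  lambda* = (-0.2)
  f(x*)   = -0.5321

x* = (0.0429, 0.4357), lambda* = (-0.2)


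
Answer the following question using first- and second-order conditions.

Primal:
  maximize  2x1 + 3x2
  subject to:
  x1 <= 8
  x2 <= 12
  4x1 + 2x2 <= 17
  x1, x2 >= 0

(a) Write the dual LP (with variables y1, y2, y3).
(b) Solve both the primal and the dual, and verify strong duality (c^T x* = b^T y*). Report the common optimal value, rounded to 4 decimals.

The standard primal-dual pair for 'max c^T x s.t. A x <= b, x >= 0' is:
  Dual:  min b^T y  s.t.  A^T y >= c,  y >= 0.

So the dual LP is:
  minimize  8y1 + 12y2 + 17y3
  subject to:
    y1 + 4y3 >= 2
    y2 + 2y3 >= 3
    y1, y2, y3 >= 0

Solving the primal: x* = (0, 8.5).
  primal value c^T x* = 25.5.
Solving the dual: y* = (0, 0, 1.5).
  dual value b^T y* = 25.5.
Strong duality: c^T x* = b^T y*. Confirmed.

25.5


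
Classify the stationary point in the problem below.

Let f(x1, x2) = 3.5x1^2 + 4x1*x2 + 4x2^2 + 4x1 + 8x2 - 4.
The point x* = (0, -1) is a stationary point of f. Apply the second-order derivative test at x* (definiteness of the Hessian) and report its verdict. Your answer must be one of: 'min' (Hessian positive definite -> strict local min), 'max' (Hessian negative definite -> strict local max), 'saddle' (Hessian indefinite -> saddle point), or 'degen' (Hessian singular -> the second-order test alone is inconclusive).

Compute the Hessian H = grad^2 f:
  H = [[7, 4], [4, 8]]
Verify stationarity: grad f(x*) = H x* + g = (0, 0).
Eigenvalues of H: 3.4689, 11.5311.
Both eigenvalues > 0, so H is positive definite -> x* is a strict local min.

min


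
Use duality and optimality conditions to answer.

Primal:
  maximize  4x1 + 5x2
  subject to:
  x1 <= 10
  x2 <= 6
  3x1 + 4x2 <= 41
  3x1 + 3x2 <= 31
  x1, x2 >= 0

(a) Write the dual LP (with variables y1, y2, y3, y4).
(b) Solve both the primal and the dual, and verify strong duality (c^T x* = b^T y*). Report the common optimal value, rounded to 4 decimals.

The standard primal-dual pair for 'max c^T x s.t. A x <= b, x >= 0' is:
  Dual:  min b^T y  s.t.  A^T y >= c,  y >= 0.

So the dual LP is:
  minimize  10y1 + 6y2 + 41y3 + 31y4
  subject to:
    y1 + 3y3 + 3y4 >= 4
    y2 + 4y3 + 3y4 >= 5
    y1, y2, y3, y4 >= 0

Solving the primal: x* = (4.3333, 6).
  primal value c^T x* = 47.3333.
Solving the dual: y* = (0, 1, 0, 1.3333).
  dual value b^T y* = 47.3333.
Strong duality: c^T x* = b^T y*. Confirmed.

47.3333


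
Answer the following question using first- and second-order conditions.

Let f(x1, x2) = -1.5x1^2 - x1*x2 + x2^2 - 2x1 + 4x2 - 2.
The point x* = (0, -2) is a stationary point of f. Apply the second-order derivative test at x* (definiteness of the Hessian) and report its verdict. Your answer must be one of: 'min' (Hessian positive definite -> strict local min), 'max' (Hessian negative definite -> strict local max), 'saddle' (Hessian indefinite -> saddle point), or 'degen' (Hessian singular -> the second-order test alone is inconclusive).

Compute the Hessian H = grad^2 f:
  H = [[-3, -1], [-1, 2]]
Verify stationarity: grad f(x*) = H x* + g = (0, 0).
Eigenvalues of H: -3.1926, 2.1926.
Eigenvalues have mixed signs, so H is indefinite -> x* is a saddle point.

saddle
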